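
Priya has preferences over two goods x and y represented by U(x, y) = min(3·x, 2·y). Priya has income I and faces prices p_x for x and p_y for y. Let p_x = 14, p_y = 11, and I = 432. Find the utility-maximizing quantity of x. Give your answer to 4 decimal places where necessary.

Demand: x*(p_x,p_y,I) = 2·I/(2·p_x + 3·p_y), y* = 3·I/(2·p_x + 3·p_y).
Here 2·14 + 3·11 = 61, giving x* = 14.1639.

x* = 14.1639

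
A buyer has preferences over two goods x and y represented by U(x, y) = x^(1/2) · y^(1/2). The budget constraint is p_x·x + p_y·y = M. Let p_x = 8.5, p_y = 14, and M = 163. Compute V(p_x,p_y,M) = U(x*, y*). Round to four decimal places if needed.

V = 7.4711

MU_x/MU_y = (0.5·y)/(0.5·x); tangency sets this equal to p_x/p_y.
So 0.5·p_y·y = 0.5·p_x·x; combined with the budget, a share 0.5 of income goes to x.
Demand: x*(p_x,p_y,M) = 0.5·M/p_x and y* = 0.5·M/p_y.
At p_x=8.5, p_y=14, M=163: x* = 0.5·163/8.5 = 9.5882, y* = 5.8214.
Utility at the optimum: U(9.5882, 5.8214) = 7.4711.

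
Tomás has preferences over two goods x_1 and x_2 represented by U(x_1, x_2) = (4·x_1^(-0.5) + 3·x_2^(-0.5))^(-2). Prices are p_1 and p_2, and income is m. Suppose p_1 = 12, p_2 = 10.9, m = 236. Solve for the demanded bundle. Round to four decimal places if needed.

x_1* = 10.9293, x_2* = 9.6191

MRS = MU_x_1/MU_x_2 = (4/3)·(x_2/x_1)^(1.5). Set equal to p_1/p_2.
Solve for the ratio: x_2/x_1 = [(3/4)·p_1/p_2]^(2/3).
With the ratio pinned down, the budget gives x_1* = m/(p_1 + p_2·(x_2/x_1)) and x_2* = (x_2/x_1)·x_1*.
Numerically x_2/x_1 = 0.880124, so x_1* = 236/(12 + 10.9·0.880124) = 10.9293 and x_2* = 0.880124·10.9293 = 9.6191.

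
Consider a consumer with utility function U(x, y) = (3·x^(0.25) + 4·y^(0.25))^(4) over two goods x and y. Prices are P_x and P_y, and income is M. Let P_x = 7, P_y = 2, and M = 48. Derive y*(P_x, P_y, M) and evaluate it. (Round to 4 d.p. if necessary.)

From the CES first-order condition, (3/4)·(y/x)^(0.75) = P_x/P_y.
Hence y/x = ((4/3)·P_x/P_y)^(1/(0.75)), i.e. raised to the 4/3 power.
Substitute y = (y/x)·x into the budget: x* = M/(P_x + P_y·(y/x)).
Numerically y/x = 7.798463, so x* = 48/(7 + 2·7.798463) = 2.1242 and y* = 7.798463·2.1242 = 16.5654.

y* = 16.5654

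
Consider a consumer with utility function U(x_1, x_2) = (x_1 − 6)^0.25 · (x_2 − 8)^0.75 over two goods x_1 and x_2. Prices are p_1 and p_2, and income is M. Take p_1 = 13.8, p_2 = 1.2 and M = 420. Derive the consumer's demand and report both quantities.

Let x_1' = x_1−6, x_2' = x_2−8. MRS = (1/3)·x_2'/x_1' = p_1/p_2.
Substituting into the budget: x_1* = 6 + 0.25·(M − 6·p_1 − 8·p_2)/p_1, and x_2* = 8 + 0.75·(…)/p_2.
Discretionary income = 420 − 6·13.8 − 8·1.2 = 327.6; x_1* = 6 + 0.25·327.6/13.8 = 11.9348; x_2* = 8 + 0.75·327.6/1.2 = 212.75.

x_1* = 11.9348, x_2* = 212.75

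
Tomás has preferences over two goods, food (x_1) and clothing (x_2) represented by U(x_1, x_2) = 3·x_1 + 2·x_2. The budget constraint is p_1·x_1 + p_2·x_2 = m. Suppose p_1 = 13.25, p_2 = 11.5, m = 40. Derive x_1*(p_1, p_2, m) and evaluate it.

x_1* = 3.0189

x_1 gives more utility per dollar, so spend all income on x_1: x_1* = m/p_1, x_2* = 0.
Numerically: x_1* = 3.0189, x_2* = 0.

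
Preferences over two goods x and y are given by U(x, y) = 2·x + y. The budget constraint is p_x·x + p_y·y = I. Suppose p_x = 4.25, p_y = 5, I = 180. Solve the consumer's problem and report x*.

Linear utility — the consumer picks whichever good has higher MU/price: 2/4.25 = 0.4706 vs 1/5 = 0.2.
x gives more utility per dollar, so spend all income on x: x* = I/p_x, y* = 0.
Numerically: x* = 42.3529, y* = 0.

x* = 42.3529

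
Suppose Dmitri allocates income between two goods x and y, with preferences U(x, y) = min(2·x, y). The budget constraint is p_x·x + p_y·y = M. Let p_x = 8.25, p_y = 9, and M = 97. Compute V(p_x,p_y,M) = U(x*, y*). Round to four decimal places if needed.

With perfect complements, no substitution: consume in ratio x:y = 1:2.
Budget: p_x·x + p_y·2·x = M, so (p_x + 2·p_y)·x = M.
Demand: x*(p_x,p_y,M) = M/(p_x + 2·p_y), y* = 2·M/(p_x + 2·p_y).
Here 8.25 + 2·9 = 26.25, giving x* = 3.6952 and y* = 7.3905.
Utility at the optimum: U(3.6952, 7.3905) = 7.3905.

V = 7.3905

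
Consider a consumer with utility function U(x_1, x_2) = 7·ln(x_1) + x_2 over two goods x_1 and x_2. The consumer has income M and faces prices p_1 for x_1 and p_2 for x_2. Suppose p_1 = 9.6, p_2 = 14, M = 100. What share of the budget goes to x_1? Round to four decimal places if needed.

share on x_1 = 0.98

So x_1*(p_1,p_2) = 7·p_2/p_1, independent of income; and x_2* = (M − 7·p_2)/p_2.
At the given prices: x_1* = 7·14/9.6 = 10.2083, and x_2* = 0.1429.
Expenditure on x_1: 9.6·10.2083 = 98; share = 0.98.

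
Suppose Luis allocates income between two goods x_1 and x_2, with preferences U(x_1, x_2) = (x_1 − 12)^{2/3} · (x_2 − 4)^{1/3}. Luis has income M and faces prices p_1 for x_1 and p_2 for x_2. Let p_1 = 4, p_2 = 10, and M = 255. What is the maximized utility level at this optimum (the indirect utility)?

MRS = 2·(x_2−4)/(x_1−12). Tangency with p_1/p_2 gives x_2−4 = (1/2)·(p_1/p_2)·(x_1−12).
After buying the subsistence bundle (12, 4), a share 2/3 of the remaining income goes to x_1: x_1* = 12 + 2/3·(M − 12p_1 − 4p_2)/p_1.
Discretionary income = 255 − 12·4 − 4·10 = 167; x_1* = 12 + 2/3·167/4 = 39.8333; x_2* = 4 + 1/3·167/10 = 9.5667.
Utility at the optimum: U(39.8333, 9.5667) = 16.277.

V = 16.277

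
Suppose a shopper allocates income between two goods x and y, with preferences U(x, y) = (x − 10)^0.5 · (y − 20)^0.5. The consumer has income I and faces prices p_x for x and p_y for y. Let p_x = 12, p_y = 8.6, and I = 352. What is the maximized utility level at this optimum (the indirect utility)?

After buying the subsistence bundle (10, 20), a share 0.5 of the remaining income goes to x: x* = 10 + 0.5·(I − 10p_x − 20p_y)/p_x.
Discretionary income = 352 − 10·12 − 20·8.6 = 60; x* = 10 + 0.5·60/12 = 12.5; y* = 20 + 0.5·60/8.6 = 23.4884.
Utility at the optimum: U(12.5, 23.4884) = 2.9531.

V = 2.9531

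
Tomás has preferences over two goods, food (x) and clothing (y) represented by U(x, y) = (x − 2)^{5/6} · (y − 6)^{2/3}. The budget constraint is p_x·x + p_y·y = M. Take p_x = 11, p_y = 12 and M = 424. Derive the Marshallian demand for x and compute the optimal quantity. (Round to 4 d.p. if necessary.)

This is Cobb-Douglas in (x−2, y−6): tangency gives 5/6·p_y·(y−6) = 2/3·p_x·(x−2).
After buying the subsistence bundle (2, 6), a share 5/9 of the remaining income goes to x: x* = 2 + 5/9·(M − 2p_x − 6p_y)/p_x.
Discretionary income = 424 − 2·11 − 6·12 = 330; x* = 2 + 5/9·330/11 = 18.6667.

x* = 18.6667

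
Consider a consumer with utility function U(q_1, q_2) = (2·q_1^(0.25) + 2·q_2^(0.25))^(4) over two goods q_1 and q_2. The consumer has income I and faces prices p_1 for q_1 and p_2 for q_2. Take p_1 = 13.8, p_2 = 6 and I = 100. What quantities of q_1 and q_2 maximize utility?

Substitute q_2 = (q_2/q_1)·q_1 into the budget: q_1* = I/(p_1 + p_2·(q_2/q_1)).
Numerically q_2/q_1 = 3.036014, so q_1* = 100/(13.8 + 6·3.036014) = 3.1234 and q_2* = 3.036014·3.1234 = 9.4828.

q_1* = 3.1234, q_2* = 9.4828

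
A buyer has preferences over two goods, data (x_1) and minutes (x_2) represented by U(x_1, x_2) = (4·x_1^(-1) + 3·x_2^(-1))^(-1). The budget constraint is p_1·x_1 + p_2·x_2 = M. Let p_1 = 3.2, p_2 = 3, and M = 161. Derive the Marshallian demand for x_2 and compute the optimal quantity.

x_2* = 24.4766

MU_x_1 ∝ 4·x_1^(-2), MU_x_2 ∝ 3·x_2^(-2), so MRS = (4/3)·(x_2/x_1)^(2) = p_1/p_2.
Hence x_2/x_1 = ((3/4)·p_1/p_2)^(1/(2)), i.e. raised to the 0.5 power.
Substitute x_2 = (x_2/x_1)·x_1 into the budget: x_1* = M/(p_1 + p_2·(x_2/x_1)).
Numerically x_2/x_1 = 0.894427, so x_1* = 161/(3.2 + 3·0.894427) = 27.3657 and x_2* = 0.894427·27.3657 = 24.4766.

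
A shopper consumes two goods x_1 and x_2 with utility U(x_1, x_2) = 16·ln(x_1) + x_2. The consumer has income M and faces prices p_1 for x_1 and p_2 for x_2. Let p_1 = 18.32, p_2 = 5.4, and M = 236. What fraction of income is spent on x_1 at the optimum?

Set MRS = p_1/p_2: (16/x_1)/1 = p_1/p_2.
So x_1*(p_1,p_2) = 16·p_2/p_1, independent of income; and x_2* = (M − 16·p_2)/p_2.
At the given prices: x_1* = 16·5.4/18.32 = 4.7162, and x_2* = 27.7037.
Expenditure on x_1: 18.32·4.7162 = 86.4; share = 0.3661.

share on x_1 = 0.3661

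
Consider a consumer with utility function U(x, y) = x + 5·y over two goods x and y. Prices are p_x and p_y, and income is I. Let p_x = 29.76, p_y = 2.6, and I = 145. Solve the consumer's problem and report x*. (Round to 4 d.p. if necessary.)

Perfect substitutes: compare marginal utility per dollar. 1/p_x vs 5/p_y → 0.0336 vs 1.9231.
y gives more utility per dollar, so spend all income on y: y* = I/p_y, x* = 0.
Numerically: x* = 0, y* = 55.7692.

x* = 0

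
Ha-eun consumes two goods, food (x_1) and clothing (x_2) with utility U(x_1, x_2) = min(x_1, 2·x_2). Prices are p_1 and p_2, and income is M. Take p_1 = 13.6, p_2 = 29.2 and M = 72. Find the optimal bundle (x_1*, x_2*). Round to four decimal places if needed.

Demand: x_1*(p_1,p_2,M) = 2·M/(2·p_1 + p_2), x_2* = M/(2·p_1 + p_2).
Here 2·13.6 + 29.2 = 56.4, giving x_1* = 2.5532 and x_2* = 1.2766.

x_1* = 2.5532, x_2* = 1.2766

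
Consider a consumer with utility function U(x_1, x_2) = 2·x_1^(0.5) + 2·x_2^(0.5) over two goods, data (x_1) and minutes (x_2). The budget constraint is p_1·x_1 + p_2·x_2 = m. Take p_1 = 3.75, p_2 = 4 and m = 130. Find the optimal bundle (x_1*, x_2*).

x_1* = 17.8925, x_2* = 15.7258

MU_x_1 ∝ 2·x_1^(-0.5), MU_x_2 ∝ 2·x_2^(-0.5), so MRS = (x_2/x_1)^(0.5) = p_1/p_2.
Solve for the ratio: x_2/x_1 = [p_1/p_2]^(2).
With the ratio pinned down, the budget gives x_1* = m/(p_1 + p_2·(x_2/x_1)) and x_2* = (x_2/x_1)·x_1*.
Numerically x_2/x_1 = 0.878906, so x_1* = 130/(3.75 + 4·0.878906) = 17.8925 and x_2* = 0.878906·17.8925 = 15.7258.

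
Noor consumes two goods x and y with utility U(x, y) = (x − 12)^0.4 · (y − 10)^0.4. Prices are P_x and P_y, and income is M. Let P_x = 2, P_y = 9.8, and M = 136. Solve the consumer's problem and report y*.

Let x' = x−12, y' = y−10. MRS = y'/x' = P_x/P_y.
Substituting into the budget: x* = 12 + 0.5·(M − 12·P_x − 10·P_y)/P_x, and y* = 10 + 0.5·(…)/P_y.
Discretionary income = 136 − 12·2 − 10·9.8 = 14; y* = 10 + 0.5·14/9.8 = 10.7143.

y* = 10.7143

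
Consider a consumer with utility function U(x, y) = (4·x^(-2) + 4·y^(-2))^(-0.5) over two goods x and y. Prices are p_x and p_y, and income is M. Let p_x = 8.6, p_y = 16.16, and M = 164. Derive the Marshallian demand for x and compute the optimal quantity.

x* = 7.5591

MU_x ∝ 4·x^(-3), MU_y ∝ 4·y^(-3), so MRS = (y/x)^(3) = p_x/p_y.
Hence y/x = (p_x/p_y)^(1/(3)), i.e. raised to the 1/3 power.
Substitute y = (y/x)·x into the budget: x* = M/(p_x + p_y·(y/x)).
Numerically y/x = 0.810374, so x* = 164/(8.6 + 16.16·0.810374) = 7.5591.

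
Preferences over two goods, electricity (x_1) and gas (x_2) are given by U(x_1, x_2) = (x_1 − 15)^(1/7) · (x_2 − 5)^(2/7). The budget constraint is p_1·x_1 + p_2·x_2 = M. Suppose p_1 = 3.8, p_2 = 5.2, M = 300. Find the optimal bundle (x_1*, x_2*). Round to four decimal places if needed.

x_1* = 34.0351, x_2* = 32.8205

Substituting into the budget: x_1* = 15 + 1/3·(M − 15·p_1 − 5·p_2)/p_1, and x_2* = 5 + 2/3·(…)/p_2.
Discretionary income = 300 − 15·3.8 − 5·5.2 = 217; x_1* = 15 + 1/3·217/3.8 = 34.0351; x_2* = 5 + 2/3·217/5.2 = 32.8205.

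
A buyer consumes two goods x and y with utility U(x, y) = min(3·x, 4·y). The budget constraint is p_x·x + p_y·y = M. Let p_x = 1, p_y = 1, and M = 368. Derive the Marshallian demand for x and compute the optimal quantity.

x* = 210.2857

Leontief preferences: the optimum is at the kink where x/4 = y/3, i.e. y = (3/4)·x.
Budget: p_x·x + p_y·(3/4)·x = M, so (4·p_x + 3·p_y)·x = 4·M.
Demand: x*(p_x,p_y,M) = 4·M/(4·p_x + 3·p_y), y* = 3·M/(4·p_x + 3·p_y).
Here 4·1 + 3·1 = 7, giving x* = 210.2857.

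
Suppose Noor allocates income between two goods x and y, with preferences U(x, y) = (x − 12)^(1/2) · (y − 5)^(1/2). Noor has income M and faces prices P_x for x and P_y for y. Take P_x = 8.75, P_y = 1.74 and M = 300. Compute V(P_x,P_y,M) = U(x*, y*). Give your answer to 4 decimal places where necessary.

Substituting into the budget: x* = 12 + 0.5·(M − 12·P_x − 5·P_y)/P_x, and y* = 5 + 0.5·(…)/P_y.
Discretionary income = 300 − 12·8.75 − 5·1.74 = 186.3; x* = 12 + 0.5·186.3/8.75 = 22.6457; y* = 5 + 0.5·186.3/1.74 = 58.5345.
Utility at the optimum: U(22.6457, 58.5345) = 23.8728.

V = 23.8728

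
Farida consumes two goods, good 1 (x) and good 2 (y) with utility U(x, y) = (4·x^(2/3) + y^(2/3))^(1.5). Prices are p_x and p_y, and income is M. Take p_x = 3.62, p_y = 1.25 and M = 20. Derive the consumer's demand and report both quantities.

x* = 4.8847, y* = 1.8538

From the CES first-order condition, 4·(y/x)^(1/3) = p_x/p_y.
Hence y/x = ((1/4)·p_x/p_y)^(1/(1/3)), i.e. raised to the 3 power.
Substitute y = (y/x)·x into the budget: x* = M/(p_x + p_y·(y/x)).
Numerically y/x = 0.379503, so x* = 20/(3.62 + 1.25·0.379503) = 4.8847 and y* = 0.379503·4.8847 = 1.8538.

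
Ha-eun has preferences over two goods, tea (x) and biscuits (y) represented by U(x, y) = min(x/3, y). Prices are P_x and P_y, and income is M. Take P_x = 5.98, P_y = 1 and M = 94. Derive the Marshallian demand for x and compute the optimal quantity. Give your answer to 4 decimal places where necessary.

With perfect complements, no substitution: consume in ratio x:y = 3:1.
Budget: P_x·x + P_y·(1/3)·x = M, so (3·P_x + P_y)·x = 3·M.
Demand: x*(P_x,P_y,M) = 3·M/(3·P_x + P_y), y* = M/(3·P_x + P_y).
Here 3·5.98 + 1 = 18.94, giving x* = 14.8891.

x* = 14.8891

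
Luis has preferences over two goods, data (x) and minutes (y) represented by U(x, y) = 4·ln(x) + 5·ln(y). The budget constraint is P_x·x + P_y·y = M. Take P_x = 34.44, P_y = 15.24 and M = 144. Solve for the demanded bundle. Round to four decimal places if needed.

x* = 1.8583, y* = 5.2493

At P_x=34.44, P_y=15.24, M=144: x* = 4/9·144/34.44 = 1.8583, y* = 5.2493.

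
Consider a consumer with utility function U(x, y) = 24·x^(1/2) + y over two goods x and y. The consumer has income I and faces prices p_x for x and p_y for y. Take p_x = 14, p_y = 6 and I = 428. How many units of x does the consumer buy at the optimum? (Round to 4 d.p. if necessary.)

x* = 26.449

Set MRS = p_x/p_y: 12·x^(−1/2) = p_x/p_y.
Thus x* = (12·p_y/p_x)² — independent of I — with the rest of income spent on y.
Plugging in: x* = (12·6/14)² = 26.449.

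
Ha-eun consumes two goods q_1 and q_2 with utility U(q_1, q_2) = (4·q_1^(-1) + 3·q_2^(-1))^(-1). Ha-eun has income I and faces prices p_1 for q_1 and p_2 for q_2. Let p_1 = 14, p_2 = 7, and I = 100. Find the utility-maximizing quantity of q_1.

q_1* = 4.43

Substitute q_2 = (q_2/q_1)·q_1 into the budget: q_1* = I/(p_1 + p_2·(q_2/q_1)).
Numerically q_2/q_1 = 1.224745, so q_1* = 100/(14 + 7·1.224745) = 4.43.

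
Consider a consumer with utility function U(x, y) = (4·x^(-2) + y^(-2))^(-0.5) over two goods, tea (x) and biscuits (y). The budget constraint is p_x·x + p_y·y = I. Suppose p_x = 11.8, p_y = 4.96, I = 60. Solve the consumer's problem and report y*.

MRS = MU_x/MU_y = 4·(y/x)^(3). Set equal to p_x/p_y.
Hence y/x = ((1/4)·p_x/p_y)^(1/(3)), i.e. raised to the 1/3 power.
Substitute y = (y/x)·x into the budget: x* = I/(p_x + p_y·(y/x)).
Numerically y/x = 0.840969, so x* = 60/(11.8 + 4.96·0.840969) = 3.7568 and y* = 0.840969·3.7568 = 3.1593.

y* = 3.1593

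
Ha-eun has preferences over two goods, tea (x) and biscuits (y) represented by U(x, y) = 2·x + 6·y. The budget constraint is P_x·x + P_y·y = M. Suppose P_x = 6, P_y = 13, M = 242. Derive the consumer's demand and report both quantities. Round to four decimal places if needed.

x* = 0, y* = 18.6154

Numerically: x* = 0, y* = 18.6154.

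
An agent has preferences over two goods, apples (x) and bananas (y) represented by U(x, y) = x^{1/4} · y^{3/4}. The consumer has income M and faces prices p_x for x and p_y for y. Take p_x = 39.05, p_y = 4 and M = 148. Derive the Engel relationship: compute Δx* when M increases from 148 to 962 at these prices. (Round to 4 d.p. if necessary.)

Δx* = 5.2113

MU_x/MU_y = (0.25·y)/(0.75·x); tangency sets this equal to p_x/p_y.
Rearranging, p_y·y = 3·p_x·x. Substituting into the budget gives p_x·x·(1 + 3) = M.
Demand: x*(p_x,p_y,M) = 0.25·M/p_x and y* = 0.75·M/p_y.
At p_x=39.05, p_y=4, M=148: x* = 0.25·148/39.05 = 0.9475.
At M' = 962: x* = 6.1588. Change: 6.1588 − 0.9475 = 5.2113.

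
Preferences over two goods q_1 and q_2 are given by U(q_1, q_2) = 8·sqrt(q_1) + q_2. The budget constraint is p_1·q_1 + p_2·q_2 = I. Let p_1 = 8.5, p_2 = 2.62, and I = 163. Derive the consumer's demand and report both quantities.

q_1* = 1.5201, q_2* = 57.282

Utility is quasi-linear in q_2; the FOC for q_1 is 4/√q_1 = p_1/p_2.
Thus q_1* = (4·p_2/p_1)² — independent of I — with the rest of income spent on q_2.
Plugging in: q_1* = (4·2.62/8.5)² = 1.5201, q_2* = 57.282.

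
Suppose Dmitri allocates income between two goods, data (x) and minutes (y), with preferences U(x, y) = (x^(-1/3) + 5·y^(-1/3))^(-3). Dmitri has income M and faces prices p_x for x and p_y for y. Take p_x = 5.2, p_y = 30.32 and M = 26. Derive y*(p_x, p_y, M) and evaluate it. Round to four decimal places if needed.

Numerically y/x = 0.891114, so x* = 26/(5.2 + 30.32·0.891114) = 0.807 and y* = 0.891114·0.807 = 0.7191.

y* = 0.7191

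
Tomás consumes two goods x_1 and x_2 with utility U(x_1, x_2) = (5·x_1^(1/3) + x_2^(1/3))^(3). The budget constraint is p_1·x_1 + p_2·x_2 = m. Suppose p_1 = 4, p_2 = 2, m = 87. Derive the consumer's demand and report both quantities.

MRS = MU_x_1/MU_x_2 = 5·(x_2/x_1)^(2/3). Set equal to p_1/p_2.
Solve for the ratio: x_2/x_1 = [(1/5)·p_1/p_2]^(1.5).
Substitute x_2 = (x_2/x_1)·x_1 into the budget: x_1* = m/(p_1 + p_2·(x_2/x_1)).
Numerically x_2/x_1 = 0.252982, so x_1* = 87/(4 + 2·0.252982) = 19.3077 and x_2* = 0.252982·19.3077 = 4.8845.

x_1* = 19.3077, x_2* = 4.8845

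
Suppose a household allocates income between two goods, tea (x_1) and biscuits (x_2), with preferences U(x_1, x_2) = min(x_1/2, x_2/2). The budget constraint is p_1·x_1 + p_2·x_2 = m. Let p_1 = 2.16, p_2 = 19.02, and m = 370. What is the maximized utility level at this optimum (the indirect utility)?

With perfect complements, no substitution: consume in ratio x_1:x_2 = 2:2.
Budget: p_1·x_1 + p_2·x_1 = m, so (2·p_1 + 2·p_2)·x_1 = 2·m.
Demand: x_1*(p_1,p_2,m) = 2·m/(2·p_1 + 2·p_2), x_2* = 2·m/(2·p_1 + 2·p_2).
Here 2·2.16 + 2·19.02 = 42.36, giving x_1* = 17.4693 and x_2* = 17.4693.
Utility at the optimum: U(17.4693, 17.4693) = 8.7347.

V = 8.7347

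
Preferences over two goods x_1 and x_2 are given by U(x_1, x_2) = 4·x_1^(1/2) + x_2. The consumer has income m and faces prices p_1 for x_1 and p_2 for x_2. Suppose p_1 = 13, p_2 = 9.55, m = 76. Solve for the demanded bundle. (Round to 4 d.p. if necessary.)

Utility is quasi-linear in x_2; the FOC for x_1 is 2/√x_1 = p_1/p_2.
Solve: √x_1 = 2·p_2/p_1, so x_1*(p_1,p_2) = (2·p_2/p_1)², and x_2* = (m − p_1·x_1*)/p_2.
Plugging in: x_1* = (2·9.55/13)² = 2.1586, x_2* = 5.0197.

x_1* = 2.1586, x_2* = 5.0197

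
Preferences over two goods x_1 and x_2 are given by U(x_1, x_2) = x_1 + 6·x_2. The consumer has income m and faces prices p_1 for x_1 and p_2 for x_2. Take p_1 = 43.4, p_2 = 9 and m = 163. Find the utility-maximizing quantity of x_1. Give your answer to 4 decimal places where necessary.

x_1* = 0

x_2 gives more utility per dollar, so spend all income on x_2: x_2* = m/p_2, x_1* = 0.
Numerically: x_1* = 0, x_2* = 18.1111.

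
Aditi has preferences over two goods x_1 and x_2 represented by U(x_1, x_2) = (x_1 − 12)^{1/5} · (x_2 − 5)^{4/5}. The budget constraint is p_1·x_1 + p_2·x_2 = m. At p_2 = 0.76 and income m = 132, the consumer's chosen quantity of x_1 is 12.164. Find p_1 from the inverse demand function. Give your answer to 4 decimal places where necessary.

MRS = (1/4)·(x_2−5)/(x_1−12). Tangency with p_1/p_2 gives x_2−5 = 4·(p_1/p_2)·(x_1−12).
After buying the subsistence bundle (12, 5), a share 0.2 of the remaining income goes to x_1: x_1* = 12 + 0.2·(m − 12p_1 − 5p_2)/p_1.
Set x_1* = 12.164 in the demand function and solve for p_1: p_1 = 10.

p_1 = 10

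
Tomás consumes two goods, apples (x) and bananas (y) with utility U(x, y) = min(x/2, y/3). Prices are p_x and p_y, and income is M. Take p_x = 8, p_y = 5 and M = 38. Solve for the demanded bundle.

With perfect complements, no substitution: consume in ratio x:y = 2:3.
Budget: p_x·x + p_y·(3/2)·x = M, so (2·p_x + 3·p_y)·x = 2·M.
Demand: x*(p_x,p_y,M) = 2·M/(2·p_x + 3·p_y), y* = 3·M/(2·p_x + 3·p_y).
Here 2·8 + 3·5 = 31, giving x* = 2.4516 and y* = 3.6774.

x* = 2.4516, y* = 3.6774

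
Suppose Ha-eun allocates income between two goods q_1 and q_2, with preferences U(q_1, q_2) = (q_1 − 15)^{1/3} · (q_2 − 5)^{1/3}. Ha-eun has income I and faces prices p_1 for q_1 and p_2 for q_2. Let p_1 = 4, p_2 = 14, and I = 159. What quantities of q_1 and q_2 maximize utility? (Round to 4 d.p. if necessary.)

Let q_1' = q_1−15, q_2' = q_2−5. MRS = q_2'/q_1' = p_1/p_2.
Substituting into the budget: q_1* = 15 + 0.5·(I − 15·p_1 − 5·p_2)/p_1, and q_2* = 5 + 0.5·(…)/p_2.
Discretionary income = 159 − 15·4 − 5·14 = 29; q_1* = 15 + 0.5·29/4 = 18.625; q_2* = 5 + 0.5·29/14 = 6.0357.

q_1* = 18.625, q_2* = 6.0357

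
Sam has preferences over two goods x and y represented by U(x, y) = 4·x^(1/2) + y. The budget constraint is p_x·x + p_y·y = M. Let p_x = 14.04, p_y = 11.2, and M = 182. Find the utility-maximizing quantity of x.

Plugging in: x* = (2·11.2/14.04)² = 2.5454.

x* = 2.5454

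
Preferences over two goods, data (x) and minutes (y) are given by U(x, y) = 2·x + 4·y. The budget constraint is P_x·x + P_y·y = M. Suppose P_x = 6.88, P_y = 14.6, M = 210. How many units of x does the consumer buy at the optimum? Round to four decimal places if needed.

x* = 30.5233

Perfect substitutes: compare marginal utility per dollar. 2/P_x vs 4/P_y → 0.2907 vs 0.274.
x gives more utility per dollar, so spend all income on x: x* = M/P_x, y* = 0.
Numerically: x* = 30.5233, y* = 0.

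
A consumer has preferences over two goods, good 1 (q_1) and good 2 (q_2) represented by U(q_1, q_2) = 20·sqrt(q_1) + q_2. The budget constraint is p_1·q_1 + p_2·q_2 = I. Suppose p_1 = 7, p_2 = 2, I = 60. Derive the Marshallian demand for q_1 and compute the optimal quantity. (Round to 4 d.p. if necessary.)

q_1* = 8.1633

MU_q_1 = 10/√q_1, MU_q_2 = 1. Tangency: 10/√q_1 = p_1/p_2.
Solve: √q_1 = 10·p_2/p_1, so q_1*(p_1,p_2) = (10·p_2/p_1)², and q_2* = (I − p_1·q_1*)/p_2.
Plugging in: q_1* = (10·2/7)² = 8.1633.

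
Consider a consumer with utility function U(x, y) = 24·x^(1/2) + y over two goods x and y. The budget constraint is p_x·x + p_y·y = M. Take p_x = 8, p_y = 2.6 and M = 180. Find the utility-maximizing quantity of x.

MU_x = 12/√x, MU_y = 1. Tangency: 12/√x = p_x/p_y.
Thus x* = (12·p_y/p_x)² — independent of M — with the rest of income spent on y.
Plugging in: x* = (12·2.6/8)² = 15.21.

x* = 15.21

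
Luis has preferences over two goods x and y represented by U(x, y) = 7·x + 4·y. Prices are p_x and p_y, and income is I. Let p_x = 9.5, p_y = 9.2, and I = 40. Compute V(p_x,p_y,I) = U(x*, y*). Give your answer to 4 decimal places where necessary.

V = 29.4737

Perfect substitutes: compare marginal utility per dollar. 7/p_x vs 4/p_y → 0.7368 vs 0.4348.
x gives more utility per dollar, so spend all income on x: x* = I/p_x, y* = 0.
Numerically: x* = 4.2105, y* = 0.
Utility at the optimum: U(4.2105, 0) = 29.4737.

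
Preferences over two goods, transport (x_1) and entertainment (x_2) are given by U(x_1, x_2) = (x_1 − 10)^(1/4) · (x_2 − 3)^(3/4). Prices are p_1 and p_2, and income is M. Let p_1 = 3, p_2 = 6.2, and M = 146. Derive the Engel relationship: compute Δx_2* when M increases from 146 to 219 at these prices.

Δx_2* = 8.8306

This is Cobb-Douglas in (x_1−10, x_2−3): tangency gives 0.25·p_2·(x_2−3) = 0.75·p_1·(x_1−10).
Substituting into the budget: x_1* = 10 + 0.25·(M − 10·p_1 − 3·p_2)/p_1, and x_2* = 3 + 0.75·(…)/p_2.
Discretionary income = 146 − 10·3 − 3·6.2 = 97.4; x_2* = 3 + 0.75·97.4/6.2 = 14.7823.
At M' = 219: x_2* = 23.6129. Change: 23.6129 − 14.7823 = 8.8306.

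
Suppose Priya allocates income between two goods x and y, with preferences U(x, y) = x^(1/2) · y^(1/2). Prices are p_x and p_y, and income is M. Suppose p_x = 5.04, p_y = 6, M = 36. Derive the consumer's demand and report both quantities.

x* = 3.5714, y* = 3

The MRS is y/x. Set MRS = p_x/p_y.
Rearranging, p_y·y = p_x·x. Substituting into the budget gives p_x·x·(1 + 1) = M.
Demand: x*(p_x,p_y,M) = 0.5·M/p_x and y* = 0.5·M/p_y.
At p_x=5.04, p_y=6, M=36: x* = 0.5·36/5.04 = 3.5714, y* = 3.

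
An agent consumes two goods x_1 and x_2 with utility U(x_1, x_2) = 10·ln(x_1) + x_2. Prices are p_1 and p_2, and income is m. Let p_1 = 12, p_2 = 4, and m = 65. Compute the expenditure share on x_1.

share on x_1 = 0.6154

Set MRS = p_1/p_2: (10/x_1)/1 = p_1/p_2.
So x_1*(p_1,p_2) = 10·p_2/p_1, independent of income; and x_2* = (m − 10·p_2)/p_2.
At the given prices: x_1* = 10·4/12 = 3.3333, and x_2* = 6.25.
Expenditure on x_1: 12·3.3333 = 40; share = 0.6154.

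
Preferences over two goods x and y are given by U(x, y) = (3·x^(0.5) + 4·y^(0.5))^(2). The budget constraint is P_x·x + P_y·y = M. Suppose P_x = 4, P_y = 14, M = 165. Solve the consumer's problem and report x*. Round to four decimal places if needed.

x* = 27.3553

MRS = MU_x/MU_y = (3/4)·(y/x)^(0.5). Set equal to P_x/P_y.
Hence y/x = ((4/3)·P_x/P_y)^(1/(0.5)), i.e. raised to the 2 power.
With the ratio pinned down, the budget gives x* = M/(P_x + P_y·(y/x)) and y* = (y/x)·x*.
Numerically y/x = 0.145125, so x* = 165/(4 + 14·0.145125) = 27.3553.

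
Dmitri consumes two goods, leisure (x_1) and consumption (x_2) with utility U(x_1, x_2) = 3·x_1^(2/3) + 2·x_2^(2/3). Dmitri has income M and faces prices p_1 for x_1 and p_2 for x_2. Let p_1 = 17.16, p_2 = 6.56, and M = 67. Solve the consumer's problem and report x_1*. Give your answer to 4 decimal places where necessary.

x_1* = 1.2897

MRS = MU_x_1/MU_x_2 = (3/2)·(x_2/x_1)^(1/3). Set equal to p_1/p_2.
Hence x_2/x_1 = ((2/3)·p_1/p_2)^(1/(1/3)), i.e. raised to the 3 power.
With the ratio pinned down, the budget gives x_1* = M/(p_1 + p_2·(x_2/x_1)) and x_2* = (x_2/x_1)·x_1*.
Numerically x_2/x_1 = 5.303549, so x_1* = 67/(17.16 + 6.56·5.303549) = 1.2897.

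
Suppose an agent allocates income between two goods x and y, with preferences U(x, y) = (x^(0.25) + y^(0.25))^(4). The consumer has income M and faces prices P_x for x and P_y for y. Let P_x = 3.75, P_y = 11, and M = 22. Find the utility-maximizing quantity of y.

y* = 0.8225

From the CES first-order condition, (y/x)^(0.75) = P_x/P_y.
Hence y/x = (P_x/P_y)^(1/(0.75)), i.e. raised to the 4/3 power.
Substitute y = (y/x)·x into the budget: x* = M/(P_x + P_y·(y/x)).
Numerically y/x = 0.23815, so x* = 22/(3.75 + 11·0.23815) = 3.4539 and y* = 0.23815·3.4539 = 0.8225.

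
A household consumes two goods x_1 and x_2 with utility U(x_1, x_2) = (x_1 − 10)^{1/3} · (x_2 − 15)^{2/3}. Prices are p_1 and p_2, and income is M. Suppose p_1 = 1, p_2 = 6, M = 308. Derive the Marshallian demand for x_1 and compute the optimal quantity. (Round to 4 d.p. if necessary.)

Let x_1' = x_1−10, x_2' = x_2−15. MRS = (1/2)·x_2'/x_1' = p_1/p_2.
Substituting into the budget: x_1* = 10 + 1/3·(M − 10·p_1 − 15·p_2)/p_1, and x_2* = 15 + 2/3·(…)/p_2.
Discretionary income = 308 − 10·1 − 15·6 = 208; x_1* = 10 + 1/3·208/1 = 79.3333.

x_1* = 79.3333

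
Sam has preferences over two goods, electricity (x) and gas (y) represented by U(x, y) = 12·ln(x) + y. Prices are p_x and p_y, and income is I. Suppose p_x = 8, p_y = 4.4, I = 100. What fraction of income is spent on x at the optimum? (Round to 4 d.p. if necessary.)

Set MRS = p_x/p_y: (12/x)/1 = p_x/p_y.
So x*(p_x,p_y) = 12·p_y/p_x, independent of income; and y* = (I − 12·p_y)/p_y.
At the given prices: x* = 12·4.4/8 = 6.6, and y* = 10.7273.
Expenditure on x: 8·6.6 = 52.8; share = 0.528.

share on x = 0.528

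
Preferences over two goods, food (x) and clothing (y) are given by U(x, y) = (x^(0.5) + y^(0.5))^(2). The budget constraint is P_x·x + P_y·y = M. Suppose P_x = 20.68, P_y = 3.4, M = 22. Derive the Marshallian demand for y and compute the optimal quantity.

y* = 5.557

Substitute y = (y/x)·x into the budget: x* = M/(P_x + P_y·(y/x)).
Numerically y/x = 36.995017, so x* = 22/(20.68 + 3.4·36.995017) = 0.1502 and y* = 36.995017·0.1502 = 5.557.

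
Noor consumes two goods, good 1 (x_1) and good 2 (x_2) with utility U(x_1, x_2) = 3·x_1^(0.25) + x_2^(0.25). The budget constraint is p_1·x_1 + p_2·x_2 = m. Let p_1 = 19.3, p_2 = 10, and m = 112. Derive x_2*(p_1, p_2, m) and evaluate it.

x_2* = 2.5027

Substitute x_2 = (x_2/x_1)·x_1 into the budget: x_1* = m/(p_1 + p_2·(x_2/x_1)).
Numerically x_2/x_1 = 0.555369, so x_1* = 112/(19.3 + 10·0.555369) = 4.5064 and x_2* = 0.555369·4.5064 = 2.5027.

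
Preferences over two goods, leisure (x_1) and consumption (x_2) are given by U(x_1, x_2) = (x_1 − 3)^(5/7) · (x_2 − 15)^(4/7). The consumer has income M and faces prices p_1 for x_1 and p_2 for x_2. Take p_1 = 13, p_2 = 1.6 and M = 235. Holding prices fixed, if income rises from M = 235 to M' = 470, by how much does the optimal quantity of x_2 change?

Δx_2* = 65.2778

MRS = (5/4)·(x_2−15)/(x_1−3). Tangency with p_1/p_2 gives x_2−15 = (4/5)·(p_1/p_2)·(x_1−3).
After buying the subsistence bundle (3, 15), a share 5/9 of the remaining income goes to x_1: x_1* = 3 + 5/9·(M − 3p_1 − 15p_2)/p_1.
Discretionary income = 235 − 3·13 − 15·1.6 = 172; x_2* = 15 + 4/9·172/1.6 = 62.7778.
At M' = 470: x_2* = 128.0556. Change: 128.0556 − 62.7778 = 65.2778.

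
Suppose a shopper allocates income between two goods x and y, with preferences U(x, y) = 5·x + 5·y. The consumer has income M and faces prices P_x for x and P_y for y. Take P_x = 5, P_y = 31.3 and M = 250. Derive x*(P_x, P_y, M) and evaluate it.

x* = 50

Linear utility — the consumer picks whichever good has higher MU/price: 5/5 = 1 vs 5/31.3 = 0.1597.
x gives more utility per dollar, so spend all income on x: x* = M/P_x, y* = 0.
Numerically: x* = 50, y* = 0.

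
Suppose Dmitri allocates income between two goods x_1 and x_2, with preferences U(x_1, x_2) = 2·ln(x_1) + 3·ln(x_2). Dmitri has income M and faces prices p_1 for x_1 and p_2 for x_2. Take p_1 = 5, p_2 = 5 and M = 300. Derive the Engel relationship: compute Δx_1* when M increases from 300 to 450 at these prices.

Tangency: MRS = (2/3)·x_2/x_1 = p_1/p_2.
Rearranging, p_2·x_2 = (3/2)·p_1·x_1. Substituting into the budget gives p_1·x_1·(1 + (3/2)) = M.
Demand: x_1*(p_1,p_2,M) = 0.4·M/p_1 and x_2* = 0.6·M/p_2.
At p_1=5, p_2=5, M=300: x_1* = 0.4·300/5 = 24.
At M' = 450: x_1* = 36. Change: 36 − 24 = 12.

Δx_1* = 12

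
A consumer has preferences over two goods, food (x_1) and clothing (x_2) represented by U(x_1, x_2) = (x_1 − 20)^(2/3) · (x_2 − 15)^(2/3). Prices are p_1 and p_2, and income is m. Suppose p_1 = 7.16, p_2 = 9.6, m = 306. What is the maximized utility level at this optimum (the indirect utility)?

V = 1.1823

MRS = (x_2−15)/(x_1−20). Tangency with p_1/p_2 gives x_2−15 = (p_1/p_2)·(x_1−20).
After buying the subsistence bundle (20, 15), a share 0.5 of the remaining income goes to x_1: x_1* = 20 + 0.5·(m − 20p_1 − 15p_2)/p_1.
Discretionary income = 306 − 20·7.16 − 15·9.6 = 18.8; x_1* = 20 + 0.5·18.8/7.16 = 21.3128; x_2* = 15 + 0.5·18.8/9.6 = 15.9792.
Utility at the optimum: U(21.3128, 15.9792) = 1.1823.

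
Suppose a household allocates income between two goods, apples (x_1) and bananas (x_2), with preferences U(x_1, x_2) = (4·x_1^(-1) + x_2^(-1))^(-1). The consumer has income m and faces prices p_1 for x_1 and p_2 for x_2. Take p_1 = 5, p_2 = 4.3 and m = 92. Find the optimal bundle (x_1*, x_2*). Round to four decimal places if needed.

MU_x_1 ∝ 4·x_1^(-2), MU_x_2 ∝ x_2^(-2), so MRS = 4·(x_2/x_1)^(2) = p_1/p_2.
Solve for the ratio: x_2/x_1 = [(1/4)·p_1/p_2]^(0.5).
With the ratio pinned down, the budget gives x_1* = m/(p_1 + p_2·(x_2/x_1)) and x_2* = (x_2/x_1)·x_1*.
Numerically x_2/x_1 = 0.539164, so x_1* = 92/(5 + 4.3·0.539164) = 12.571 and x_2* = 0.539164·12.571 = 6.7779.

x_1* = 12.571, x_2* = 6.7779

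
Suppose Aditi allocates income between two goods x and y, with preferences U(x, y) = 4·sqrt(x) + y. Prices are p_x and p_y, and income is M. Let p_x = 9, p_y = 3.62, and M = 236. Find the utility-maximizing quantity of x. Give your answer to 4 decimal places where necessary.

x* = 0.6471

Utility is quasi-linear in y; the FOC for x is 2/√x = p_x/p_y.
Solve: √x = 2·p_y/p_x, so x*(p_x,p_y) = (2·p_y/p_x)², and y* = (M − p_x·x*)/p_y.
Plugging in: x* = (2·3.62/9)² = 0.6471.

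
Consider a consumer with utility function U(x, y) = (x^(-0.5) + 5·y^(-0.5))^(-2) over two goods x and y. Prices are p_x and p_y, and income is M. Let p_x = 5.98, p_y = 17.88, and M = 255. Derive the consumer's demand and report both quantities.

x* = 8.1808, y* = 11.5257

MU_x ∝ x^(-1.5), MU_y ∝ 5·y^(-1.5), so MRS = (1/5)·(y/x)^(1.5) = p_x/p_y.
Hence y/x = (5·p_x/p_y)^(1/(1.5)), i.e. raised to the 2/3 power.
Substitute y = (y/x)·x into the budget: x* = M/(p_x + p_y·(y/x)).
Numerically y/x = 1.408864, so x* = 255/(5.98 + 17.88·1.408864) = 8.1808 and y* = 1.408864·8.1808 = 11.5257.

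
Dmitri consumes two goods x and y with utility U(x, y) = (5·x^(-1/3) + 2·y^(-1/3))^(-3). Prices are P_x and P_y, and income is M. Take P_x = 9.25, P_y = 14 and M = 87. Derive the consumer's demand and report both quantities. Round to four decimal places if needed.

x* = 6.0373, y* = 2.2254

MRS = MU_x/MU_y = (5/2)·(y/x)^(4/3). Set equal to P_x/P_y.
Solve for the ratio: y/x = [(2/5)·P_x/P_y]^(0.75).
Substitute y = (y/x)·x into the budget: x* = M/(P_x + P_y·(y/x)).
Numerically y/x = 0.3686, so x* = 87/(9.25 + 14·0.3686) = 6.0373 and y* = 0.3686·6.0373 = 2.2254.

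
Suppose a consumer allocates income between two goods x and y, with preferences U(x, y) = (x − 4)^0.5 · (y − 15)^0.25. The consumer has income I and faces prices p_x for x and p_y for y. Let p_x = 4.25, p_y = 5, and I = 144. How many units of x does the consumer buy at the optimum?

After buying the subsistence bundle (4, 15), a share 2/3 of the remaining income goes to x: x* = 4 + 2/3·(I − 4p_x − 15p_y)/p_x.
Discretionary income = 144 − 4·4.25 − 15·5 = 52; x* = 4 + 2/3·52/4.25 = 12.1569.

x* = 12.1569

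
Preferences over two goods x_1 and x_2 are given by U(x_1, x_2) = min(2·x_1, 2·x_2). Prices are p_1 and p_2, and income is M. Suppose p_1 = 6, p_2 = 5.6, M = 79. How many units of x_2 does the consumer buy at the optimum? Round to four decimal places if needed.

With perfect complements, no substitution: consume in ratio x_1:x_2 = 2:2.
Budget: p_1·x_1 + p_2·x_1 = M, so (2·p_1 + 2·p_2)·x_1 = 2·M.
Demand: x_1*(p_1,p_2,M) = 2·M/(2·p_1 + 2·p_2), x_2* = 2·M/(2·p_1 + 2·p_2).
Here 2·6 + 2·5.6 = 23.2, giving x_2* = 6.8103.

x_2* = 6.8103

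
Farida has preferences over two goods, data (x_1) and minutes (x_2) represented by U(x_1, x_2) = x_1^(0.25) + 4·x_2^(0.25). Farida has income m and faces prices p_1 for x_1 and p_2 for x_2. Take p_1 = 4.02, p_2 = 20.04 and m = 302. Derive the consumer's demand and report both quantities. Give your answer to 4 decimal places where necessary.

x_1* = 15.9264, x_2* = 11.875

MRS = MU_x_1/MU_x_2 = (1/4)·(x_2/x_1)^(0.75). Set equal to p_1/p_2.
Hence x_2/x_1 = (4·p_1/p_2)^(1/(0.75)), i.e. raised to the 4/3 power.
Substitute x_2 = (x_2/x_1)·x_1 into the budget: x_1* = m/(p_1 + p_2·(x_2/x_1)).
Numerically x_2/x_1 = 0.74562, so x_1* = 302/(4.02 + 20.04·0.74562) = 15.9264 and x_2* = 0.74562·15.9264 = 11.875.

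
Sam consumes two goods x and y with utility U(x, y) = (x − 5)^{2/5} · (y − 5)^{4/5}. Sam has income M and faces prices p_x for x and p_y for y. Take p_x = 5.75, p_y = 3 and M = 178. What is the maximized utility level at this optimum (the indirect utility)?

MRS = (1/2)·(y−5)/(x−5). Tangency with p_x/p_y gives y−5 = 2·(p_x/p_y)·(x−5).
After buying the subsistence bundle (5, 5), a share 1/3 of the remaining income goes to x: x* = 5 + 1/3·(M − 5p_x − 5p_y)/p_x.
Discretionary income = 178 − 5·5.75 − 5·3 = 134.25; x* = 5 + 1/3·134.25/5.75 = 12.7826; y* = 5 + 2/3·134.25/3 = 34.8333.
Utility at the optimum: U(12.7826, 34.8333) = 34.3725.

V = 34.3725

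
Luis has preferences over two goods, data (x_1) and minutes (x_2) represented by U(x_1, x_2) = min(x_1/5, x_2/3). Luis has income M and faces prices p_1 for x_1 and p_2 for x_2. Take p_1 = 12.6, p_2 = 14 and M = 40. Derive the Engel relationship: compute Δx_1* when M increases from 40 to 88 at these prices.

Leontief preferences: the optimum is at the kink where x_1/5 = x_2/3, i.e. x_2 = (3/5)·x_1.
Budget: p_1·x_1 + p_2·(3/5)·x_1 = M, so (5·p_1 + 3·p_2)·x_1 = 5·M.
Demand: x_1*(p_1,p_2,M) = 5·M/(5·p_1 + 3·p_2), x_2* = 3·M/(5·p_1 + 3·p_2).
Here 5·12.6 + 3·14 = 105, giving x_1* = 1.9048.
At M' = 88: x_1* = 4.1905. Change: 4.1905 − 1.9048 = 2.2857.

Δx_1* = 2.2857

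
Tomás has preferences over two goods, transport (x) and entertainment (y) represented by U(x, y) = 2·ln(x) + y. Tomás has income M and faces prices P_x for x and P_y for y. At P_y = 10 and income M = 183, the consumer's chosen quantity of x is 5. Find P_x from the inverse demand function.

Set MRS = P_x/P_y: (2/x)/1 = P_x/P_y.
So x*(P_x,P_y) = 2·P_y/P_x, independent of income; and y* = (M − 2·P_y)/P_y.
Set x* = 5 in the demand function and solve for P_x: P_x = 4.

P_x = 4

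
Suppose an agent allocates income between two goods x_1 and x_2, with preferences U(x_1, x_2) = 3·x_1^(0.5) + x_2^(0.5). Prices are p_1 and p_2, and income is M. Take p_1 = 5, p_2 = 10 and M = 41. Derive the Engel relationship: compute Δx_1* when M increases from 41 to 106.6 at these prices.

Δx_1* = 12.4295

MRS = MU_x_1/MU_x_2 = 3·(x_2/x_1)^(0.5). Set equal to p_1/p_2.
Hence x_2/x_1 = ((1/3)·p_1/p_2)^(1/(0.5)), i.e. raised to the 2 power.
With the ratio pinned down, the budget gives x_1* = M/(p_1 + p_2·(x_2/x_1)) and x_2* = (x_2/x_1)·x_1*.
Numerically x_2/x_1 = 0.027778, so x_1* = 41/(5 + 10·0.027778) = 7.7684.
At M' = 106.6: x_1* = 20.1979. Change: 20.1979 − 7.7684 = 12.4295.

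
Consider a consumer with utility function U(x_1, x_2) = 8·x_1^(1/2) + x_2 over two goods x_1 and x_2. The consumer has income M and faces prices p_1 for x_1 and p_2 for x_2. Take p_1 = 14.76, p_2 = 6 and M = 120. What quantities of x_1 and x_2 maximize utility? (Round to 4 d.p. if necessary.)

x_1* = 2.6439, x_2* = 13.4959

Utility is quasi-linear in x_2; the FOC for x_1 is 4/√x_1 = p_1/p_2.
Thus x_1* = (4·p_2/p_1)² — independent of M — with the rest of income spent on x_2.
Plugging in: x_1* = (4·6/14.76)² = 2.6439, x_2* = 13.4959.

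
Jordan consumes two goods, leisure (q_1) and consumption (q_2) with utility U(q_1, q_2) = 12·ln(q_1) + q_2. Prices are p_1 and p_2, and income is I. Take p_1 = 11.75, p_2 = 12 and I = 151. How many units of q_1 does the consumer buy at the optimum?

Set MRS = p_1/p_2: (12/q_1)/1 = p_1/p_2.
So q_1*(p_1,p_2) = 12·p_2/p_1, independent of income; and q_2* = (I − 12·p_2)/p_2.
At the given prices: q_1* = 12·12/11.75 = 12.2553.

q_1* = 12.2553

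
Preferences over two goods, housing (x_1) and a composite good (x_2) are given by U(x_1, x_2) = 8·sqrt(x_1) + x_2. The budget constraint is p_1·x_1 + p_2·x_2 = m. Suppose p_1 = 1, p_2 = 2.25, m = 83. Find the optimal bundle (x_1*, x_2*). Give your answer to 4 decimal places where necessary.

Set MRS = p_1/p_2: 4·x_1^(−1/2) = p_1/p_2.
Solve: √x_1 = 4·p_2/p_1, so x_1*(p_1,p_2) = (4·p_2/p_1)², and x_2* = (m − p_1·x_1*)/p_2.
Plugging in: x_1* = (4·2.25/1)² = 81, x_2* = 0.8889.

x_1* = 81, x_2* = 0.8889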